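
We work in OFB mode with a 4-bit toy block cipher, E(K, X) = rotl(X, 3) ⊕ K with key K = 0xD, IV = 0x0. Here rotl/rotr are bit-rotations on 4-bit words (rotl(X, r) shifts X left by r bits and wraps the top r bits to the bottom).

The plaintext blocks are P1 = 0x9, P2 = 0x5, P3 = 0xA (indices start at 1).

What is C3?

C3 = 0xE

OFB encryption: S_i = E(K, S_{i−1}) with S_{0} = IV; C_i = P_i ⊕ S_i.
C1: S = E(K, 0x0) = 0xD; 0x9 ⊕ 0xD = 0x4.
C2: S = E(K, 0xD) = 0x3; 0x5 ⊕ 0x3 = 0x6.
C3: S = E(K, 0x3) = 0x4; 0xA ⊕ 0x4 = 0xE.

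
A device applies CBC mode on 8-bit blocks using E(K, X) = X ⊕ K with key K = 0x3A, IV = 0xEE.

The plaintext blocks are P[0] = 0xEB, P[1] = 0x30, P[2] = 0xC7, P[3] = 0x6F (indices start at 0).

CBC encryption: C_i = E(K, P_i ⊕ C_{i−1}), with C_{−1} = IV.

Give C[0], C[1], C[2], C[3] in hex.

C[0]: P[0] ⊕ 0xEE = 0x05; E(K, 0x05) = 0x3F.
C[1]: P[1] ⊕ 0x3F = 0x0F; E(K, 0x0F) = 0x35.
C[2]: P[2] ⊕ 0x35 = 0xF2; E(K, 0xF2) = 0xC8.
C[3]: P[3] ⊕ 0xC8 = 0xA7; E(K, 0xA7) = 0x9D.

C[0] = 0x3F, C[1] = 0x35, C[2] = 0xC8, C[3] = 0x9D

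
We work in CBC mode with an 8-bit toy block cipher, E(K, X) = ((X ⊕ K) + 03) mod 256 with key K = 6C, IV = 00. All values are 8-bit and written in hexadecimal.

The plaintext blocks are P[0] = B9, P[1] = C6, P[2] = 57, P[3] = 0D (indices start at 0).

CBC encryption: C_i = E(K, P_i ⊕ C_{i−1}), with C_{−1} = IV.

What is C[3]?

C[0]: P[0] ⊕ 00 = B9; E(K, B9) = D8.
C[1]: P[1] ⊕ D8 = 1E; E(K, 1E) = 75.
C[2]: P[2] ⊕ 75 = 22; E(K, 22) = 51.
C[3]: P[3] ⊕ 51 = 5C; E(K, 5C) = 33.

C[3] = 33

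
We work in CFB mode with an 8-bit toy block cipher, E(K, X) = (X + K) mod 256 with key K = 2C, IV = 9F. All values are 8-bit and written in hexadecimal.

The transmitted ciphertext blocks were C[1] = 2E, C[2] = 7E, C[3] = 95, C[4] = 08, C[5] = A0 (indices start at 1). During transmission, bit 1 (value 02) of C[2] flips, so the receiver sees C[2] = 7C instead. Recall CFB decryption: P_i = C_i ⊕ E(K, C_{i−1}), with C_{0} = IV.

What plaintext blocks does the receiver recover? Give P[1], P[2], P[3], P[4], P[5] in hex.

P[1] = E5, P[2] = 26, P[3] = 3D, P[4] = C9, P[5] = 94

Only C[2] changed, to 7C. In CFB, a change in C_i flips the same bit in P_i and garbles P_{i+1}. Decrypting the received ciphertext:
P[1]: E(K, 9F) = CB; 2E ⊕ CB = E5.
P[2]: E(K, 2E) = 5A; 7C ⊕ 5A = 26.
P[3]: E(K, 7C) = A8; 95 ⊕ A8 = 3D.
P[4]: E(K, 95) = C1; 08 ⊕ C1 = C9.
P[5]: E(K, 08) = 34; A0 ⊕ 34 = 94.
Blocks that differ from the original plaintext: P[2], P[3].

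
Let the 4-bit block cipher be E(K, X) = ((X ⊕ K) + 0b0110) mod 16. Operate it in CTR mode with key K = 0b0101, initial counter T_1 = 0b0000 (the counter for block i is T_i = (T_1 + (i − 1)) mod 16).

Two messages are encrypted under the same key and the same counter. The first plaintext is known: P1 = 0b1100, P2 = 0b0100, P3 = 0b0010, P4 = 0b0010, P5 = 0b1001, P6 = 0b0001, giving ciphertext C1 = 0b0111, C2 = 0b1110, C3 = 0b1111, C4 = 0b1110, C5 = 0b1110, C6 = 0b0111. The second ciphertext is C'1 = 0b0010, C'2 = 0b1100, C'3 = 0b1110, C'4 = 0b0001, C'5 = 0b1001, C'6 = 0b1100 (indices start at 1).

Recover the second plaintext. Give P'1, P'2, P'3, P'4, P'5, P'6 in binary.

In CTR with a reused counter, both messages share the same keystream S_i, so C_i ⊕ C'_i = P_i ⊕ P'_i and thus P'_i = P_i ⊕ C_i ⊕ C'_i.
P'1: 0b1100 ⊕ 0b0111 ⊕ 0b0010 = 0b1001.
P'2: 0b0100 ⊕ 0b1110 ⊕ 0b1100 = 0b0110.
P'3: 0b0010 ⊕ 0b1111 ⊕ 0b1110 = 0b0011.
P'4: 0b0010 ⊕ 0b1110 ⊕ 0b0001 = 0b1101.
P'5: 0b1001 ⊕ 0b1110 ⊕ 0b1001 = 0b1110.
P'6: 0b0001 ⊕ 0b0111 ⊕ 0b1100 = 0b1010.

P'1 = 0b1001, P'2 = 0b0110, P'3 = 0b0011, P'4 = 0b1101, P'5 = 0b1110, P'6 = 0b1010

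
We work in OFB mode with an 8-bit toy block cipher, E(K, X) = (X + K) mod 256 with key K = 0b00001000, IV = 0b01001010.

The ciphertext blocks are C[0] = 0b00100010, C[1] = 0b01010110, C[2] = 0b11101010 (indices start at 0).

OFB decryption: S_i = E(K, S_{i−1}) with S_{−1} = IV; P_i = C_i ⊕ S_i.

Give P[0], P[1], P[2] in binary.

P[0] = 0b01110000, P[1] = 0b00001100, P[2] = 0b10001000

P[0]: S = E(K, 0b01001010) = 0b01010010; 0b00100010 ⊕ 0b01010010 = 0b01110000.
P[1]: S = E(K, 0b01010010) = 0b01011010; 0b01010110 ⊕ 0b01011010 = 0b00001100.
P[2]: S = E(K, 0b01011010) = 0b01100010; 0b11101010 ⊕ 0b01100010 = 0b10001000.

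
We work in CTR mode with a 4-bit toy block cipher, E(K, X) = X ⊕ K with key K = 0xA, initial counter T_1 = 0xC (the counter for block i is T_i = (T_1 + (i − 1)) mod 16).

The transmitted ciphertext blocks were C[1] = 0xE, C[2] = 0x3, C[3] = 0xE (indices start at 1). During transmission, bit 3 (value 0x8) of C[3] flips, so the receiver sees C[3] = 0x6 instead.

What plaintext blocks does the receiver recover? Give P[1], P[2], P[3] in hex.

CTR decryption: S_i = E(K, T_i) where T_i is the counter for block i; P_i = C_i ⊕ S_i.
Only C[3] changed, to 0x6. In CTR, a change in C_i flips the same bit in P_i only; the keystream is unaffected. Decrypting the received ciphertext:
P[1]: T = 0xC, S = E(K, T) = 0x6; 0xE ⊕ 0x6 = 0x8.
P[2]: T = 0xD, S = E(K, T) = 0x7; 0x3 ⊕ 0x7 = 0x4.
P[3]: T = 0xE, S = E(K, T) = 0x4; 0x6 ⊕ 0x4 = 0x2.
Blocks that differ from the original plaintext: P[3].

P[1] = 0x8, P[2] = 0x4, P[3] = 0x2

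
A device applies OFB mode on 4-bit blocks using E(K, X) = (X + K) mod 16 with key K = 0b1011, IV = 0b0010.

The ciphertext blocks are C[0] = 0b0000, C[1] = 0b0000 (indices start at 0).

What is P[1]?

OFB decryption: S_i = E(K, S_{i−1}) with S_{−1} = IV; P_i = C_i ⊕ S_i.
P[0]: S = E(K, 0b0010) = 0b1101; 0b0000 ⊕ 0b1101 = 0b1101.
P[1]: S = E(K, 0b1101) = 0b1000; 0b0000 ⊕ 0b1000 = 0b1000.

P[1] = 0b1000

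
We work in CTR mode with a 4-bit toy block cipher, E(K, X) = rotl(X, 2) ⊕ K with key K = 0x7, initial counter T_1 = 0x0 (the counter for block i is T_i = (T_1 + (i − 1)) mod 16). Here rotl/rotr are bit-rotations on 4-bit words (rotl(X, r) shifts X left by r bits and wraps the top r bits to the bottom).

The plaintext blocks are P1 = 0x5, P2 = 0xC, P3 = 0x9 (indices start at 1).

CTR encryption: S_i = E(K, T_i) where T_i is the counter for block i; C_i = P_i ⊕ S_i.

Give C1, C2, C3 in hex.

C1 = 0x2, C2 = 0xF, C3 = 0x6

C1: T = 0x0, S = E(K, T) = 0x7; 0x5 ⊕ 0x7 = 0x2.
C2: T = 0x1, S = E(K, T) = 0x3; 0xC ⊕ 0x3 = 0xF.
C3: T = 0x2, S = E(K, T) = 0xF; 0x9 ⊕ 0xF = 0x6.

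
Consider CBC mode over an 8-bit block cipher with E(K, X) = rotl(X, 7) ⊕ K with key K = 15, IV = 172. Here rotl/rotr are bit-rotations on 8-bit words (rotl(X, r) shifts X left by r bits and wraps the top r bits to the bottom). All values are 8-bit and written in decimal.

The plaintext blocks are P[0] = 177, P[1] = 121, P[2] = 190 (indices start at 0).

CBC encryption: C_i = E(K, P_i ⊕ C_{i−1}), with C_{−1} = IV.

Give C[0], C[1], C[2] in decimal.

C[0] = 129, C[1] = 115, C[2] = 233

C[0]: P[0] ⊕ 172 = 29; E(K, 29) = 129.
C[1]: P[1] ⊕ 129 = 248; E(K, 248) = 115.
C[2]: P[2] ⊕ 115 = 205; E(K, 205) = 233.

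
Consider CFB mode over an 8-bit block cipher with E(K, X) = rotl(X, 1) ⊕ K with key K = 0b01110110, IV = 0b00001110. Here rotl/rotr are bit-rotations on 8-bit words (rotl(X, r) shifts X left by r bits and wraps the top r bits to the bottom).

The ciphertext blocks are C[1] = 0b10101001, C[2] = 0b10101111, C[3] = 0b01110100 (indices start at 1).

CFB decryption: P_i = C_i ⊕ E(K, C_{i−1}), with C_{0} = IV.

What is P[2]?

P[2]: E(K, 0b10101001) = 0b00100101; 0b10101111 ⊕ 0b00100101 = 0b10001010.

P[2] = 0b10001010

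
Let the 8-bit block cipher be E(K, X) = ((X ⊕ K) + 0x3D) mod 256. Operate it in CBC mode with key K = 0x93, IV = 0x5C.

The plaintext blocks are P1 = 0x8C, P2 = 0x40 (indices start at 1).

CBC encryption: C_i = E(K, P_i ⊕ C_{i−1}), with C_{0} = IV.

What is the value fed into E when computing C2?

C1: P1 ⊕ 0x5C = 0xD0; E(K, 0xD0) = 0x80.
C2: P2 ⊕ 0x80 = 0xC0; E(K, 0xC0) = 0x90.
So the input to E for block 2 is 0xC0.

0xC0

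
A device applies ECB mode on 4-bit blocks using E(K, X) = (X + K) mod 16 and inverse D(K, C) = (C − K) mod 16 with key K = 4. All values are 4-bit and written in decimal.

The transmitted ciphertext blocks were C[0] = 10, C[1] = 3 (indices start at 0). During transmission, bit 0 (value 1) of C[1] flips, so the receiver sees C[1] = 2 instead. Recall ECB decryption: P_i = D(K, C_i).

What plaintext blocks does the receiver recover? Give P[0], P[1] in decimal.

Only C[1] changed, to 2. In ECB, a change in C_i affects only P_i. Decrypting the received ciphertext:
P[0]: D(K, 10) = 6.
P[1]: D(K, 2) = 14.
Blocks that differ from the original plaintext: P[1].

P[0] = 6, P[1] = 14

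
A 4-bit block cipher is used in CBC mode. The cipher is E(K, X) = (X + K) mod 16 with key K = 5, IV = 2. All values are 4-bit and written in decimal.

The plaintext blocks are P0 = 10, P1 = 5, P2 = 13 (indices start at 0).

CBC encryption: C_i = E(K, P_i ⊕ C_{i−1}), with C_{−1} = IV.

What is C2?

C2 = 5

C0: P0 ⊕ 2 = 8; E(K, 8) = 13.
C1: P1 ⊕ 13 = 8; E(K, 8) = 13.
C2: P2 ⊕ 13 = 0; E(K, 0) = 5.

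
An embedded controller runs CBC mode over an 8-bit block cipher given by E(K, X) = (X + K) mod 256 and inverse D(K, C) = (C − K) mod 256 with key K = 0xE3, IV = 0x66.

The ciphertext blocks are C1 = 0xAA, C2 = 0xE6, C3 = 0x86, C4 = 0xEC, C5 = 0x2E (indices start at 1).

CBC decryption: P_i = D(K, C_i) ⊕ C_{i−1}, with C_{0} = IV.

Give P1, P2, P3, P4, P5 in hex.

P1: D(K, 0xAA) = 0xC7; 0xC7 ⊕ 0x66 = 0xA1.
P2: D(K, 0xE6) = 0x03; 0x03 ⊕ 0xAA = 0xA9.
P3: D(K, 0x86) = 0xA3; 0xA3 ⊕ 0xE6 = 0x45.
P4: D(K, 0xEC) = 0x09; 0x09 ⊕ 0x86 = 0x8F.
P5: D(K, 0x2E) = 0x4B; 0x4B ⊕ 0xEC = 0xA7.

P1 = 0xA1, P2 = 0xA9, P3 = 0x45, P4 = 0x8F, P5 = 0xA7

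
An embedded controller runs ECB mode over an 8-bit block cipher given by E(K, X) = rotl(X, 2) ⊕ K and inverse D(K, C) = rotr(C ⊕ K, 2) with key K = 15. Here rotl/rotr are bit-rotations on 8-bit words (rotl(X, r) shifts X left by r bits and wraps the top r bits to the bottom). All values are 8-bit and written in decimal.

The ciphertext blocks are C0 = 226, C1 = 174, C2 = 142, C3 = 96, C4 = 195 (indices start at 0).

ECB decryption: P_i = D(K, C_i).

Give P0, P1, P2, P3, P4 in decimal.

P0 = 123, P1 = 104, P2 = 96, P3 = 219, P4 = 51

P0: D(K, 226) = 123.
P1: D(K, 174) = 104.
P2: D(K, 142) = 96.
P3: D(K, 96) = 219.
P4: D(K, 195) = 51.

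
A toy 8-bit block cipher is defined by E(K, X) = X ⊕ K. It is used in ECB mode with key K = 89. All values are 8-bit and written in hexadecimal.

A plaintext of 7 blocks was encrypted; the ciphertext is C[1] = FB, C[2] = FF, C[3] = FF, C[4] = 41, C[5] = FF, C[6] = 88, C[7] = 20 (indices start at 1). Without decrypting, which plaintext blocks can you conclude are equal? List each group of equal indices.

P[2] = P[3] = P[5]

ECB encrypts each block independently with the same key, so equal ciphertext blocks imply equal plaintext blocks.
C[2] = C[3] = C[5] = FF, so P[2] = P[3] = P[5].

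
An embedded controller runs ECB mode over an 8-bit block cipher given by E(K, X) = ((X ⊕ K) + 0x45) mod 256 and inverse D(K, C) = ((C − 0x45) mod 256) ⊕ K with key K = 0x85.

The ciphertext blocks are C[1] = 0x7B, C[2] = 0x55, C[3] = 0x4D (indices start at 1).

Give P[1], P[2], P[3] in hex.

P[1] = 0xB3, P[2] = 0x95, P[3] = 0x8D

ECB decryption: P_i = D(K, C_i).
P[1]: D(K, 0x7B) = 0xB3.
P[2]: D(K, 0x55) = 0x95.
P[3]: D(K, 0x4D) = 0x8D.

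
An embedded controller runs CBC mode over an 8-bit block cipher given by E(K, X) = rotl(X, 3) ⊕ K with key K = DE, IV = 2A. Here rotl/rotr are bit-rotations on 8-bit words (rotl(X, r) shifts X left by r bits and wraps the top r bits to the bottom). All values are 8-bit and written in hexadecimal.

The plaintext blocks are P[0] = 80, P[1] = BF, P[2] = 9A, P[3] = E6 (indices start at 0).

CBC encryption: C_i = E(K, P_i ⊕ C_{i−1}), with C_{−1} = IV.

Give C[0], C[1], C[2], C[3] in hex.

C[0] = 8B, C[1] = 7F, C[2] = F1, C[3] = 66

C[0]: P[0] ⊕ 2A = AA; E(K, AA) = 8B.
C[1]: P[1] ⊕ 8B = 34; E(K, 34) = 7F.
C[2]: P[2] ⊕ 7F = E5; E(K, E5) = F1.
C[3]: P[3] ⊕ F1 = 17; E(K, 17) = 66.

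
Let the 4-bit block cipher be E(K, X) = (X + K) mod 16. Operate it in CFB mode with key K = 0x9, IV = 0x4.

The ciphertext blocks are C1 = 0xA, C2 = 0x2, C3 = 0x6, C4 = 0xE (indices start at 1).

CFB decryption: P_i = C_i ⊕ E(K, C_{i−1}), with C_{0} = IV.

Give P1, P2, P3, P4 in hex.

P1: E(K, 0x4) = 0xD; 0xA ⊕ 0xD = 0x7.
P2: E(K, 0xA) = 0x3; 0x2 ⊕ 0x3 = 0x1.
P3: E(K, 0x2) = 0xB; 0x6 ⊕ 0xB = 0xD.
P4: E(K, 0x6) = 0xF; 0xE ⊕ 0xF = 0x1.

P1 = 0x7, P2 = 0x1, P3 = 0xD, P4 = 0x1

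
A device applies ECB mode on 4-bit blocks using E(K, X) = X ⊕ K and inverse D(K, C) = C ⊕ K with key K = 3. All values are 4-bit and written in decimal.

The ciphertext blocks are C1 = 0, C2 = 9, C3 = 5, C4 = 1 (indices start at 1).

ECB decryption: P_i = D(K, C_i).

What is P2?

P2 = 10

P2: D(K, 9) = 10.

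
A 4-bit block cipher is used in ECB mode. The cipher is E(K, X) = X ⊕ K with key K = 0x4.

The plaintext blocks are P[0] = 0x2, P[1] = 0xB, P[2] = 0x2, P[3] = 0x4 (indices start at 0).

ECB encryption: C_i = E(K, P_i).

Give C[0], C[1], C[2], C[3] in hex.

C[0] = 0x6, C[1] = 0xF, C[2] = 0x6, C[3] = 0x0

C[0]: E(K, 0x2) = 0x6.
C[1]: E(K, 0xB) = 0xF.
C[2]: E(K, 0x2) = 0x6.
C[3]: E(K, 0x4) = 0x0.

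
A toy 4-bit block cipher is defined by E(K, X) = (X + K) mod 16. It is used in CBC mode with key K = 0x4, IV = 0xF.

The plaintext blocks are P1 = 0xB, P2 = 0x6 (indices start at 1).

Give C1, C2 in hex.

C1 = 0x8, C2 = 0x2

CBC encryption: C_i = E(K, P_i ⊕ C_{i−1}), with C_{0} = IV.
C1: P1 ⊕ 0xF = 0x4; E(K, 0x4) = 0x8.
C2: P2 ⊕ 0x8 = 0xE; E(K, 0xE) = 0x2.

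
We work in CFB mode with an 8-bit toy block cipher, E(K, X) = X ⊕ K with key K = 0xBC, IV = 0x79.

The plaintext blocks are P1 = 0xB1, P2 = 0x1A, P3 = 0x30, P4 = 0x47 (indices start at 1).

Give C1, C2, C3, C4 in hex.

CFB encryption: C_i = P_i ⊕ E(K, C_{i−1}), with C_{0} = IV.
C1: E(K, 0x79) = 0xC5; 0xB1 ⊕ 0xC5 = 0x74.
C2: E(K, 0x74) = 0xC8; 0x1A ⊕ 0xC8 = 0xD2.
C3: E(K, 0xD2) = 0x6E; 0x30 ⊕ 0x6E = 0x5E.
C4: E(K, 0x5E) = 0xE2; 0x47 ⊕ 0xE2 = 0xA5.

C1 = 0x74, C2 = 0xD2, C3 = 0x5E, C4 = 0xA5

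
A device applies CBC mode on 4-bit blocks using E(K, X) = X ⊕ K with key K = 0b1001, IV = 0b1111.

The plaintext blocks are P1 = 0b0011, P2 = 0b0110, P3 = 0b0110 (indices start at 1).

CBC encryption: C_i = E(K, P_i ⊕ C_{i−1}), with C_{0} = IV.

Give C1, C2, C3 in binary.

C1 = 0b0101, C2 = 0b1010, C3 = 0b0101

C1: P1 ⊕ 0b1111 = 0b1100; E(K, 0b1100) = 0b0101.
C2: P2 ⊕ 0b0101 = 0b0011; E(K, 0b0011) = 0b1010.
C3: P3 ⊕ 0b1010 = 0b1100; E(K, 0b1100) = 0b0101.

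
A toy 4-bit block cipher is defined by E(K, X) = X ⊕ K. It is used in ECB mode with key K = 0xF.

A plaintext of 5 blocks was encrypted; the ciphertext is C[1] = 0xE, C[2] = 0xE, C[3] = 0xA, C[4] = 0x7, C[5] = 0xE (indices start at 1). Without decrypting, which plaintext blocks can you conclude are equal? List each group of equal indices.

ECB encrypts each block independently with the same key, so equal ciphertext blocks imply equal plaintext blocks.
C[1] = C[2] = C[5] = 0xE, so P[1] = P[2] = P[5].

P[1] = P[2] = P[5]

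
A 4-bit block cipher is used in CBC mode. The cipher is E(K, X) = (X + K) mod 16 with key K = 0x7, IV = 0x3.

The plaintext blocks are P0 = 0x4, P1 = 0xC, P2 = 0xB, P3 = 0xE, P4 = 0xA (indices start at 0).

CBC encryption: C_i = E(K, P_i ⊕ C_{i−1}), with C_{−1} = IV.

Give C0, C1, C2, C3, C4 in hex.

C0: P0 ⊕ 0x3 = 0x7; E(K, 0x7) = 0xE.
C1: P1 ⊕ 0xE = 0x2; E(K, 0x2) = 0x9.
C2: P2 ⊕ 0x9 = 0x2; E(K, 0x2) = 0x9.
C3: P3 ⊕ 0x9 = 0x7; E(K, 0x7) = 0xE.
C4: P4 ⊕ 0xE = 0x4; E(K, 0x4) = 0xB.

C0 = 0xE, C1 = 0x9, C2 = 0x9, C3 = 0xE, C4 = 0xB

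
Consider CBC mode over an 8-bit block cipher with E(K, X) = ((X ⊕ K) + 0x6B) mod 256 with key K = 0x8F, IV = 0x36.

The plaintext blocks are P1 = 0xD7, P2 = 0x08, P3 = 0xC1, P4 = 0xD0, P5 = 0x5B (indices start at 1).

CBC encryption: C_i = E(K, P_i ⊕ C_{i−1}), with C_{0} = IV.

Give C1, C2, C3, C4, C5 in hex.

C1 = 0xD9, C2 = 0xC9, C3 = 0xF2, C4 = 0x18, C5 = 0x37

C1: P1 ⊕ 0x36 = 0xE1; E(K, 0xE1) = 0xD9.
C2: P2 ⊕ 0xD9 = 0xD1; E(K, 0xD1) = 0xC9.
C3: P3 ⊕ 0xC9 = 0x08; E(K, 0x08) = 0xF2.
C4: P4 ⊕ 0xF2 = 0x22; E(K, 0x22) = 0x18.
C5: P5 ⊕ 0x18 = 0x43; E(K, 0x43) = 0x37.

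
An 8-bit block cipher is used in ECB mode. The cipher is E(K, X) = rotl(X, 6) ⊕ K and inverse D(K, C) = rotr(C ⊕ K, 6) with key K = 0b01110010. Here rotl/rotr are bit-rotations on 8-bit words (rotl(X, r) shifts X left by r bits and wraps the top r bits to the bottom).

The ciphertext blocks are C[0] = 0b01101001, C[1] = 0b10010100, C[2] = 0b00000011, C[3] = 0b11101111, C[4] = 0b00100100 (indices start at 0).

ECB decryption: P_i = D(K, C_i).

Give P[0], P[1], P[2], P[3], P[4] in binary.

P[0] = 0b01101100, P[1] = 0b10011011, P[2] = 0b11000101, P[3] = 0b01110110, P[4] = 0b01011001

P[0]: D(K, 0b01101001) = 0b01101100.
P[1]: D(K, 0b10010100) = 0b10011011.
P[2]: D(K, 0b00000011) = 0b11000101.
P[3]: D(K, 0b11101111) = 0b01110110.
P[4]: D(K, 0b00100100) = 0b01011001.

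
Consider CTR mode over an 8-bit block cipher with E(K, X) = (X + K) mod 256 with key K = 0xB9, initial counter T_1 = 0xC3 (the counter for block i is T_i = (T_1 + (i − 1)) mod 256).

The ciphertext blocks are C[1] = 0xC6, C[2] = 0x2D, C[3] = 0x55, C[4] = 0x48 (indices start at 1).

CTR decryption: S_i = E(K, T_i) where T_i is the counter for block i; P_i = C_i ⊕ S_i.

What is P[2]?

P[2] = 0x50

P[2]: T = 0xC4, S = E(K, T) = 0x7D; 0x2D ⊕ 0x7D = 0x50.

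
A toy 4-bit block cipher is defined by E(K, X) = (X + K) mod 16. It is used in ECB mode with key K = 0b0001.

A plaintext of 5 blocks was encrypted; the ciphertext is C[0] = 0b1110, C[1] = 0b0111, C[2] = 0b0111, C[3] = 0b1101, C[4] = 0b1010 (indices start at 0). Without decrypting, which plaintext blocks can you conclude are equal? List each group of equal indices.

P[1] = P[2]

ECB encrypts each block independently with the same key, so equal ciphertext blocks imply equal plaintext blocks.
C[1] = C[2] = 0b0111, so P[1] = P[2].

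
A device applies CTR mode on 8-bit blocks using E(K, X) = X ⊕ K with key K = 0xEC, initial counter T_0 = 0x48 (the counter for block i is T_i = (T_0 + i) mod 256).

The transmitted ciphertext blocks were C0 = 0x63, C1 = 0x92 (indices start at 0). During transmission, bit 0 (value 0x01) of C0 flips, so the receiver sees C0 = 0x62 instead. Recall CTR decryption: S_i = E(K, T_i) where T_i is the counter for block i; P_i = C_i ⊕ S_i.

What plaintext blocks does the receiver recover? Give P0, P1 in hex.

P0 = 0xC6, P1 = 0x37

Only C0 changed, to 0x62. In CTR, a change in C_i flips the same bit in P_i only; the keystream is unaffected. Decrypting the received ciphertext:
P0: T = 0x48, S = E(K, T) = 0xA4; 0x62 ⊕ 0xA4 = 0xC6.
P1: T = 0x49, S = E(K, T) = 0xA5; 0x92 ⊕ 0xA5 = 0x37.
Blocks that differ from the original plaintext: P0.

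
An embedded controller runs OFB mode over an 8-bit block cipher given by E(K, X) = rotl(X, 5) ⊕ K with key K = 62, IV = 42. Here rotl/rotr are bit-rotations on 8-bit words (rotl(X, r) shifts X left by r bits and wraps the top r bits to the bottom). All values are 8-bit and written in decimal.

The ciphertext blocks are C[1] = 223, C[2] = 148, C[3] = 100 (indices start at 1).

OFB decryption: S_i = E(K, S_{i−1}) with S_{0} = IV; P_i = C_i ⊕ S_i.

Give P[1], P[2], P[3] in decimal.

P[1]: S = E(K, 42) = 123; 223 ⊕ 123 = 164.
P[2]: S = E(K, 123) = 81; 148 ⊕ 81 = 197.
P[3]: S = E(K, 81) = 20; 100 ⊕ 20 = 112.

P[1] = 164, P[2] = 197, P[3] = 112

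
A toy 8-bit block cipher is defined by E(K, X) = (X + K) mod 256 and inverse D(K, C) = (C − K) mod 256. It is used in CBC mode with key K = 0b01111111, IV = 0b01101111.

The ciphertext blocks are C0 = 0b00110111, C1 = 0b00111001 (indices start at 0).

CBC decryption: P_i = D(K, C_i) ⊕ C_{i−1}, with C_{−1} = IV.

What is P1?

P1: D(K, 0b00111001) = 0b10111010; 0b10111010 ⊕ 0b00110111 = 0b10001101.

P1 = 0b10001101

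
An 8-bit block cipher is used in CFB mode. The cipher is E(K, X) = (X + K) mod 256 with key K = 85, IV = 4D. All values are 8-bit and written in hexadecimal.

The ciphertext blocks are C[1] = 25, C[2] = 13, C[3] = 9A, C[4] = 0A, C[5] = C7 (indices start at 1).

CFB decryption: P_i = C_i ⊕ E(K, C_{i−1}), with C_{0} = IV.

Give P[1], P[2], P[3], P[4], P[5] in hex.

P[1]: E(K, 4D) = D2; 25 ⊕ D2 = F7.
P[2]: E(K, 25) = AA; 13 ⊕ AA = B9.
P[3]: E(K, 13) = 98; 9A ⊕ 98 = 02.
P[4]: E(K, 9A) = 1F; 0A ⊕ 1F = 15.
P[5]: E(K, 0A) = 8F; C7 ⊕ 8F = 48.

P[1] = F7, P[2] = B9, P[3] = 02, P[4] = 15, P[5] = 48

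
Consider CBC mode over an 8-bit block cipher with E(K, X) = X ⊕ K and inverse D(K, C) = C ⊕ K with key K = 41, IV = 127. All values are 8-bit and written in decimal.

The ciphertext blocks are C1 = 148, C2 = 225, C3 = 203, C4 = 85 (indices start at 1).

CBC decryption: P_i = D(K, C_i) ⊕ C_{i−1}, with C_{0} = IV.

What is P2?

P2 = 92

P2: D(K, 225) = 200; 200 ⊕ 148 = 92.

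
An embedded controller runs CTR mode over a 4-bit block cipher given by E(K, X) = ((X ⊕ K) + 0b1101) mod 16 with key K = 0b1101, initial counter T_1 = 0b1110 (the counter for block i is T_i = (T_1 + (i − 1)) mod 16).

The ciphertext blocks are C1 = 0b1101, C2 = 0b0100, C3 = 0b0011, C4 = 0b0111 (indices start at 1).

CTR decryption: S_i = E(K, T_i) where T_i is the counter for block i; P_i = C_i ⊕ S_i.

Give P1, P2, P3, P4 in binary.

P1 = 0b1101, P2 = 0b1011, P3 = 0b1001, P4 = 0b1110

P1: T = 0b1110, S = E(K, T) = 0b0000; 0b1101 ⊕ 0b0000 = 0b1101.
P2: T = 0b1111, S = E(K, T) = 0b1111; 0b0100 ⊕ 0b1111 = 0b1011.
P3: T = 0b0000, S = E(K, T) = 0b1010; 0b0011 ⊕ 0b1010 = 0b1001.
P4: T = 0b0001, S = E(K, T) = 0b1001; 0b0111 ⊕ 0b1001 = 0b1110.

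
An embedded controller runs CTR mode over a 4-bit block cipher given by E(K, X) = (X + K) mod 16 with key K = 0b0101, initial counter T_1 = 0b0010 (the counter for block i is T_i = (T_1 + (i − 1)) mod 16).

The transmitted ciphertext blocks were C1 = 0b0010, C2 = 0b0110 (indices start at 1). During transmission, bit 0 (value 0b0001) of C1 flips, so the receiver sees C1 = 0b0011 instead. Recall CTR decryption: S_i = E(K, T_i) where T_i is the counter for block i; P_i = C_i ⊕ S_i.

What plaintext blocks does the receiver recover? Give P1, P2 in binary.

Only C1 changed, to 0b0011. In CTR, a change in C_i flips the same bit in P_i only; the keystream is unaffected. Decrypting the received ciphertext:
P1: T = 0b0010, S = E(K, T) = 0b0111; 0b0011 ⊕ 0b0111 = 0b0100.
P2: T = 0b0011, S = E(K, T) = 0b1000; 0b0110 ⊕ 0b1000 = 0b1110.
Blocks that differ from the original plaintext: P1.

P1 = 0b0100, P2 = 0b1110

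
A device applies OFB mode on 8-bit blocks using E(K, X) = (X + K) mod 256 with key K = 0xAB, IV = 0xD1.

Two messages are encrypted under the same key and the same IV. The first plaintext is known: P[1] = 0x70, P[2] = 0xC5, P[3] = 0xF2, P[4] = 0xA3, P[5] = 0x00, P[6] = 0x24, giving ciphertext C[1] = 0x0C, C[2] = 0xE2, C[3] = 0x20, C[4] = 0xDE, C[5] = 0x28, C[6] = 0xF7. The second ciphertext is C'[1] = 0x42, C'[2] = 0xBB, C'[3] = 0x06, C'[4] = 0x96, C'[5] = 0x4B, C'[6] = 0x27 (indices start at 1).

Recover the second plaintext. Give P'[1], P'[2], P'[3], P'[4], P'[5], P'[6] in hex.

P'[1] = 0x3E, P'[2] = 0x9C, P'[3] = 0xD4, P'[4] = 0xEB, P'[5] = 0x63, P'[6] = 0xF4

In OFB with a reused IV, both messages share the same keystream S_i, so C_i ⊕ C'_i = P_i ⊕ P'_i and thus P'_i = P_i ⊕ C_i ⊕ C'_i.
P'[1]: 0x70 ⊕ 0x0C ⊕ 0x42 = 0x3E.
P'[2]: 0xC5 ⊕ 0xE2 ⊕ 0xBB = 0x9C.
P'[3]: 0xF2 ⊕ 0x20 ⊕ 0x06 = 0xD4.
P'[4]: 0xA3 ⊕ 0xDE ⊕ 0x96 = 0xEB.
P'[5]: 0x00 ⊕ 0x28 ⊕ 0x4B = 0x63.
P'[6]: 0x24 ⊕ 0xF7 ⊕ 0x27 = 0xF4.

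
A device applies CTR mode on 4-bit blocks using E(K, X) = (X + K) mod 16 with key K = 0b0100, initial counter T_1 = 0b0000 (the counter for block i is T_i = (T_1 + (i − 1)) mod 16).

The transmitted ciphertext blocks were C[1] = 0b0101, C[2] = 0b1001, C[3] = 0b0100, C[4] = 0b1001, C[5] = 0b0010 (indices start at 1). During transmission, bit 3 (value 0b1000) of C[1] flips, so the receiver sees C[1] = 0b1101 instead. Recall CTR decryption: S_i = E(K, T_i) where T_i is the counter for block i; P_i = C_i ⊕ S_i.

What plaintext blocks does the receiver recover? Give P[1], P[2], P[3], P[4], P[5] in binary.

P[1] = 0b1001, P[2] = 0b1100, P[3] = 0b0010, P[4] = 0b1110, P[5] = 0b1010

Only C[1] changed, to 0b1101. In CTR, a change in C_i flips the same bit in P_i only; the keystream is unaffected. Decrypting the received ciphertext:
P[1]: T = 0b0000, S = E(K, T) = 0b0100; 0b1101 ⊕ 0b0100 = 0b1001.
P[2]: T = 0b0001, S = E(K, T) = 0b0101; 0b1001 ⊕ 0b0101 = 0b1100.
P[3]: T = 0b0010, S = E(K, T) = 0b0110; 0b0100 ⊕ 0b0110 = 0b0010.
P[4]: T = 0b0011, S = E(K, T) = 0b0111; 0b1001 ⊕ 0b0111 = 0b1110.
P[5]: T = 0b0100, S = E(K, T) = 0b1000; 0b0010 ⊕ 0b1000 = 0b1010.
Blocks that differ from the original plaintext: P[1].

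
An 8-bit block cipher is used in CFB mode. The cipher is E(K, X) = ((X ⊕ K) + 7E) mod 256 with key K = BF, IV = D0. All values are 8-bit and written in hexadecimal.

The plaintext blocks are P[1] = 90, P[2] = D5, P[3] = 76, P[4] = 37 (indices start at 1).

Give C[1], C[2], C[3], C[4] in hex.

C[1] = 7D, C[2] = 95, C[3] = DE, C[4] = E8

CFB encryption: C_i = P_i ⊕ E(K, C_{i−1}), with C_{0} = IV.
C[1]: E(K, D0) = ED; 90 ⊕ ED = 7D.
C[2]: E(K, 7D) = 40; D5 ⊕ 40 = 95.
C[3]: E(K, 95) = A8; 76 ⊕ A8 = DE.
C[4]: E(K, DE) = DF; 37 ⊕ DF = E8.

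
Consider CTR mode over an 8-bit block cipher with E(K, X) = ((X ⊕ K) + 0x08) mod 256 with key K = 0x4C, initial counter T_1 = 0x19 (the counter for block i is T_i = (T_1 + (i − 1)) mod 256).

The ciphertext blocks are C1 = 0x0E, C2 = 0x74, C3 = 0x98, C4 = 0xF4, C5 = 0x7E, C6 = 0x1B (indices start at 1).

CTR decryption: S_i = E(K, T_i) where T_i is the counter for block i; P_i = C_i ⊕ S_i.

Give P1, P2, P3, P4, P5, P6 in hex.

P1 = 0x53, P2 = 0x2A, P3 = 0xC7, P4 = 0xAC, P5 = 0x27, P6 = 0x41

P1: T = 0x19, S = E(K, T) = 0x5D; 0x0E ⊕ 0x5D = 0x53.
P2: T = 0x1A, S = E(K, T) = 0x5E; 0x74 ⊕ 0x5E = 0x2A.
P3: T = 0x1B, S = E(K, T) = 0x5F; 0x98 ⊕ 0x5F = 0xC7.
P4: T = 0x1C, S = E(K, T) = 0x58; 0xF4 ⊕ 0x58 = 0xAC.
P5: T = 0x1D, S = E(K, T) = 0x59; 0x7E ⊕ 0x59 = 0x27.
P6: T = 0x1E, S = E(K, T) = 0x5A; 0x1B ⊕ 0x5A = 0x41.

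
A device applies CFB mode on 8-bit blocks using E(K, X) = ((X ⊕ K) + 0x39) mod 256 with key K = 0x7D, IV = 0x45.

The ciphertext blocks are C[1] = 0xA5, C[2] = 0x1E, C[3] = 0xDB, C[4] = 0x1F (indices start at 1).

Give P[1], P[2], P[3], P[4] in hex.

P[1] = 0xD4, P[2] = 0x0F, P[3] = 0x47, P[4] = 0xC0

CFB decryption: P_i = C_i ⊕ E(K, C_{i−1}), with C_{0} = IV.
P[1]: E(K, 0x45) = 0x71; 0xA5 ⊕ 0x71 = 0xD4.
P[2]: E(K, 0xA5) = 0x11; 0x1E ⊕ 0x11 = 0x0F.
P[3]: E(K, 0x1E) = 0x9C; 0xDB ⊕ 0x9C = 0x47.
P[4]: E(K, 0xDB) = 0xDF; 0x1F ⊕ 0xDF = 0xC0.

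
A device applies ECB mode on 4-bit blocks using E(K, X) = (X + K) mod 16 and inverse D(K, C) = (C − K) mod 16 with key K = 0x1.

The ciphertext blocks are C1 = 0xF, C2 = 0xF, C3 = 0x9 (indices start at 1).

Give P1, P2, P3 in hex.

P1 = 0xE, P2 = 0xE, P3 = 0x8

ECB decryption: P_i = D(K, C_i).
P1: D(K, 0xF) = 0xE.
P2: D(K, 0xF) = 0xE.
P3: D(K, 0x9) = 0x8.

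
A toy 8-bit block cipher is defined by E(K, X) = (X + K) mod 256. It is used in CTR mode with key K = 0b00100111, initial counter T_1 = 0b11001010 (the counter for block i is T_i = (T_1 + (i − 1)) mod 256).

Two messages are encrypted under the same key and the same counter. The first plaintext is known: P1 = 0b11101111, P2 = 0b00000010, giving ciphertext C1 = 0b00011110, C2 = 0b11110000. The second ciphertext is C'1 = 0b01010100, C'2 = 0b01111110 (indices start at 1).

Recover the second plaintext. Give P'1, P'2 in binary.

In CTR with a reused counter, both messages share the same keystream S_i, so C_i ⊕ C'_i = P_i ⊕ P'_i and thus P'_i = P_i ⊕ C_i ⊕ C'_i.
P'1: 0b11101111 ⊕ 0b00011110 ⊕ 0b01010100 = 0b10100101.
P'2: 0b00000010 ⊕ 0b11110000 ⊕ 0b01111110 = 0b10001100.

P'1 = 0b10100101, P'2 = 0b10001100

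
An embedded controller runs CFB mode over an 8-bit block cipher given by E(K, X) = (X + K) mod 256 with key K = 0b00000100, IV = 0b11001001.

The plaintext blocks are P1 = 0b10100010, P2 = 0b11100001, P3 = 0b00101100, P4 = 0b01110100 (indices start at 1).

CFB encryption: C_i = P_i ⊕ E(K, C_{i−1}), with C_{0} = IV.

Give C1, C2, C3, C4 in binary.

C1 = 0b01101111, C2 = 0b10010010, C3 = 0b10111010, C4 = 0b11001010

C1: E(K, 0b11001001) = 0b11001101; 0b10100010 ⊕ 0b11001101 = 0b01101111.
C2: E(K, 0b01101111) = 0b01110011; 0b11100001 ⊕ 0b01110011 = 0b10010010.
C3: E(K, 0b10010010) = 0b10010110; 0b00101100 ⊕ 0b10010110 = 0b10111010.
C4: E(K, 0b10111010) = 0b10111110; 0b01110100 ⊕ 0b10111110 = 0b11001010.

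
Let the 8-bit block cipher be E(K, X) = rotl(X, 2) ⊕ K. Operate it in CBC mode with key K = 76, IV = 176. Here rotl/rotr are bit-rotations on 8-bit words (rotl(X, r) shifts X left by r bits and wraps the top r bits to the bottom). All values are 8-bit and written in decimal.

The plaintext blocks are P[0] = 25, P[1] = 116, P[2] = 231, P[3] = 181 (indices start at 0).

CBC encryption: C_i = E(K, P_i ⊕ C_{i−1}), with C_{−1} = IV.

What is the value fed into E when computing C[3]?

C[0]: P[0] ⊕ 176 = 169; E(K, 169) = 234.
C[1]: P[1] ⊕ 234 = 158; E(K, 158) = 54.
C[2]: P[2] ⊕ 54 = 209; E(K, 209) = 11.
C[3]: P[3] ⊕ 11 = 190; E(K, 190) = 182.
So the input to E for block [3] is 190.

190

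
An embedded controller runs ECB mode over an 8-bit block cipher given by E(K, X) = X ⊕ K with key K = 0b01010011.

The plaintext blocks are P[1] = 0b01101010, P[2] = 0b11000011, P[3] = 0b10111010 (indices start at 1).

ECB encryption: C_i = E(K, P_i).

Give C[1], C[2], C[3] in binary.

C[1] = 0b00111001, C[2] = 0b10010000, C[3] = 0b11101001

C[1]: E(K, 0b01101010) = 0b00111001.
C[2]: E(K, 0b11000011) = 0b10010000.
C[3]: E(K, 0b10111010) = 0b11101001.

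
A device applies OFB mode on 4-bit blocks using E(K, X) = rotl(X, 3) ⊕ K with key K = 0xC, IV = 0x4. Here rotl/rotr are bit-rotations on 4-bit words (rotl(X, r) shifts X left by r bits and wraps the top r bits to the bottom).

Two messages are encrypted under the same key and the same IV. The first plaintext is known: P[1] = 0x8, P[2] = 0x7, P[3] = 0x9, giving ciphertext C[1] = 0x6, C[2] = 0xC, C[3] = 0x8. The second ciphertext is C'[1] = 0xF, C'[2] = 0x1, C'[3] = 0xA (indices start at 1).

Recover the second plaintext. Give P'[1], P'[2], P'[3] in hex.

In OFB with a reused IV, both messages share the same keystream S_i, so C_i ⊕ C'_i = P_i ⊕ P'_i and thus P'_i = P_i ⊕ C_i ⊕ C'_i.
P'[1]: 0x8 ⊕ 0x6 ⊕ 0xF = 0x1.
P'[2]: 0x7 ⊕ 0xC ⊕ 0x1 = 0xA.
P'[3]: 0x9 ⊕ 0x8 ⊕ 0xA = 0xB.

P'[1] = 0x1, P'[2] = 0xA, P'[3] = 0xB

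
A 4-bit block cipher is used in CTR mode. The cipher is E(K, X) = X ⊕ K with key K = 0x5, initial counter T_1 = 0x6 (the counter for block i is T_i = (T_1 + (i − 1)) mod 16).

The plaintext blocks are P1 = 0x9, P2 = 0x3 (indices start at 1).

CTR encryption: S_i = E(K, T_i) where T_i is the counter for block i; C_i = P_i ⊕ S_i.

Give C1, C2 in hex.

C1 = 0xA, C2 = 0x1

C1: T = 0x6, S = E(K, T) = 0x3; 0x9 ⊕ 0x3 = 0xA.
C2: T = 0x7, S = E(K, T) = 0x2; 0x3 ⊕ 0x2 = 0x1.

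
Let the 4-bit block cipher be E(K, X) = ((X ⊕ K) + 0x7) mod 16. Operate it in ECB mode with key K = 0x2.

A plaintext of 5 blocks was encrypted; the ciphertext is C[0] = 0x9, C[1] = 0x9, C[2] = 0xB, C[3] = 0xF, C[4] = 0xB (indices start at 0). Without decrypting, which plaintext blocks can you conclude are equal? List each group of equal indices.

P[0] = P[1]; P[2] = P[4]

ECB encrypts each block independently with the same key, so equal ciphertext blocks imply equal plaintext blocks.
C[0] = C[1] = 0x9, so P[0] = P[1].
C[2] = C[4] = 0xB, so P[2] = P[4].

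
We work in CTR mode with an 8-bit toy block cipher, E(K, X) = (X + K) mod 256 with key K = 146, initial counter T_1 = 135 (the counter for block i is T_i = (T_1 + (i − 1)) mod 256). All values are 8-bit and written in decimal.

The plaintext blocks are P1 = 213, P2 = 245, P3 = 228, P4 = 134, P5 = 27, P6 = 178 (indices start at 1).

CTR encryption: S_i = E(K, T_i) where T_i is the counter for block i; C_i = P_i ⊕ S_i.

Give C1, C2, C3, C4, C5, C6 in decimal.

C1: T = 135, S = E(K, T) = 25; 213 ⊕ 25 = 204.
C2: T = 136, S = E(K, T) = 26; 245 ⊕ 26 = 239.
C3: T = 137, S = E(K, T) = 27; 228 ⊕ 27 = 255.
C4: T = 138, S = E(K, T) = 28; 134 ⊕ 28 = 154.
C5: T = 139, S = E(K, T) = 29; 27 ⊕ 29 = 6.
C6: T = 140, S = E(K, T) = 30; 178 ⊕ 30 = 172.

C1 = 204, C2 = 239, C3 = 255, C4 = 154, C5 = 6, C6 = 172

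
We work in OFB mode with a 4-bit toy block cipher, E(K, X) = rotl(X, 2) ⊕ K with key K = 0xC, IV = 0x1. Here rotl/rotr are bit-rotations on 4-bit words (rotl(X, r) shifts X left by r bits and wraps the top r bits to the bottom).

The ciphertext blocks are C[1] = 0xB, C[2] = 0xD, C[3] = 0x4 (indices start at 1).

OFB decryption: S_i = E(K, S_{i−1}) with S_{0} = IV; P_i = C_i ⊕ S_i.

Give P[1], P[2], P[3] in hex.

P[1] = 0x3, P[2] = 0x3, P[3] = 0x3

P[1]: S = E(K, 0x1) = 0x8; 0xB ⊕ 0x8 = 0x3.
P[2]: S = E(K, 0x8) = 0xE; 0xD ⊕ 0xE = 0x3.
P[3]: S = E(K, 0xE) = 0x7; 0x4 ⊕ 0x7 = 0x3.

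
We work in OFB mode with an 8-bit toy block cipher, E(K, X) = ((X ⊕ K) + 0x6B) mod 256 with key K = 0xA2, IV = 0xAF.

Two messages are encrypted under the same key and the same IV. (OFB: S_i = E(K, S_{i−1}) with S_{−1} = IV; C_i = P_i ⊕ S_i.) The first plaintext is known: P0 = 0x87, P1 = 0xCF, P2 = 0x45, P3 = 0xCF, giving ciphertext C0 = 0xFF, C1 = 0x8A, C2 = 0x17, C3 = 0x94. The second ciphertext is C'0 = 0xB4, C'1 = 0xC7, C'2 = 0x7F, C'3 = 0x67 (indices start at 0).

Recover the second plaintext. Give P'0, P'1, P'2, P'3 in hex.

P'0 = 0xCC, P'1 = 0x82, P'2 = 0x2D, P'3 = 0x3C

In OFB with a reused IV, both messages share the same keystream S_i, so C_i ⊕ C'_i = P_i ⊕ P'_i and thus P'_i = P_i ⊕ C_i ⊕ C'_i.
P'0: 0x87 ⊕ 0xFF ⊕ 0xB4 = 0xCC.
P'1: 0xCF ⊕ 0x8A ⊕ 0xC7 = 0x82.
P'2: 0x45 ⊕ 0x17 ⊕ 0x7F = 0x2D.
P'3: 0xCF ⊕ 0x94 ⊕ 0x67 = 0x3C.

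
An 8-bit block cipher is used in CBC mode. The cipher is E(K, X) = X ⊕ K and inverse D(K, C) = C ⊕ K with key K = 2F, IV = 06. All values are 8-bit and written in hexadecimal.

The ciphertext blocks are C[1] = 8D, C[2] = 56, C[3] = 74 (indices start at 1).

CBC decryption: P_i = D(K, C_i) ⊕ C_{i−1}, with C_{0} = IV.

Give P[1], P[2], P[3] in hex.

P[1] = A4, P[2] = F4, P[3] = 0D

P[1]: D(K, 8D) = A2; A2 ⊕ 06 = A4.
P[2]: D(K, 56) = 79; 79 ⊕ 8D = F4.
P[3]: D(K, 74) = 5B; 5B ⊕ 56 = 0D.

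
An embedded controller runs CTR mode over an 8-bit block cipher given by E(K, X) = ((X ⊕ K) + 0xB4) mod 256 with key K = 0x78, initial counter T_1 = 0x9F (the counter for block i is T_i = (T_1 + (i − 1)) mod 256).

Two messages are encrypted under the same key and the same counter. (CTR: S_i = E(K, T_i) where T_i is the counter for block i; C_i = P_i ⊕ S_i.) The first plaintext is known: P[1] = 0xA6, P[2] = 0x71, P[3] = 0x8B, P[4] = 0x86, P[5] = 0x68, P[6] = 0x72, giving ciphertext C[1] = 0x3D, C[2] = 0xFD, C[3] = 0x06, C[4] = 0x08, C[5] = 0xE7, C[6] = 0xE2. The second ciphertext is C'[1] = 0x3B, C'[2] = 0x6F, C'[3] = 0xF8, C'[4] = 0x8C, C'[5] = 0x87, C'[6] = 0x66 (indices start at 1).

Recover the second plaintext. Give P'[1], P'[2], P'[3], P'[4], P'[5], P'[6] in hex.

P'[1] = 0xA0, P'[2] = 0xE3, P'[3] = 0x75, P'[4] = 0x02, P'[5] = 0x08, P'[6] = 0xF6

In CTR with a reused counter, both messages share the same keystream S_i, so C_i ⊕ C'_i = P_i ⊕ P'_i and thus P'_i = P_i ⊕ C_i ⊕ C'_i.
P'[1]: 0xA6 ⊕ 0x3D ⊕ 0x3B = 0xA0.
P'[2]: 0x71 ⊕ 0xFD ⊕ 0x6F = 0xE3.
P'[3]: 0x8B ⊕ 0x06 ⊕ 0xF8 = 0x75.
P'[4]: 0x86 ⊕ 0x08 ⊕ 0x8C = 0x02.
P'[5]: 0x68 ⊕ 0xE7 ⊕ 0x87 = 0x08.
P'[6]: 0x72 ⊕ 0xE2 ⊕ 0x66 = 0xF6.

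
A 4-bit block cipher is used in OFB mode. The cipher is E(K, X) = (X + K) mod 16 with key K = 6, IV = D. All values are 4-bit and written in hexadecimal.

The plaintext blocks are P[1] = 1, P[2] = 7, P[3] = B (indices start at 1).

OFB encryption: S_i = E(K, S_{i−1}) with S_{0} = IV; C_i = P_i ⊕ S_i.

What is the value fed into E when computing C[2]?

C[1]: S = E(K, D) = 3; 1 ⊕ 3 = 2.
C[2]: S = E(K, 3) = 9; 7 ⊕ 9 = E.
So the input to E for block [2] is 3.

3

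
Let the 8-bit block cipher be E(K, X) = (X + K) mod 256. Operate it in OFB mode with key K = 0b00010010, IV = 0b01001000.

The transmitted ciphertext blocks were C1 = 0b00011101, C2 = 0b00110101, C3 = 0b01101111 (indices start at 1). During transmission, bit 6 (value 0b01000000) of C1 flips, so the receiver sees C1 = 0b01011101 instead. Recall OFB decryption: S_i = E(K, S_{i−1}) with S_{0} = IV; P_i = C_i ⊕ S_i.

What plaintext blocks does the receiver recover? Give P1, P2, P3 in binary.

Only C1 changed, to 0b01011101. In OFB, a change in C_i flips the same bit in P_i only; the keystream is unaffected. Decrypting the received ciphertext:
P1: S = E(K, 0b01001000) = 0b01011010; 0b01011101 ⊕ 0b01011010 = 0b00000111.
P2: S = E(K, 0b01011010) = 0b01101100; 0b00110101 ⊕ 0b01101100 = 0b01011001.
P3: S = E(K, 0b01101100) = 0b01111110; 0b01101111 ⊕ 0b01111110 = 0b00010001.
Blocks that differ from the original plaintext: P1.

P1 = 0b00000111, P2 = 0b01011001, P3 = 0b00010001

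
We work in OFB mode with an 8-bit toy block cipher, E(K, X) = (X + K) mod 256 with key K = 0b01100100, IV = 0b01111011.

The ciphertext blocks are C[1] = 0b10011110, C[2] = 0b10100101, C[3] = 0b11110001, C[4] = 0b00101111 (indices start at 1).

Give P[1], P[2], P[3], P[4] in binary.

P[1] = 0b01000001, P[2] = 0b11100110, P[3] = 0b01010110, P[4] = 0b00100100

OFB decryption: S_i = E(K, S_{i−1}) with S_{0} = IV; P_i = C_i ⊕ S_i.
P[1]: S = E(K, 0b01111011) = 0b11011111; 0b10011110 ⊕ 0b11011111 = 0b01000001.
P[2]: S = E(K, 0b11011111) = 0b01000011; 0b10100101 ⊕ 0b01000011 = 0b11100110.
P[3]: S = E(K, 0b01000011) = 0b10100111; 0b11110001 ⊕ 0b10100111 = 0b01010110.
P[4]: S = E(K, 0b10100111) = 0b00001011; 0b00101111 ⊕ 0b00001011 = 0b00100100.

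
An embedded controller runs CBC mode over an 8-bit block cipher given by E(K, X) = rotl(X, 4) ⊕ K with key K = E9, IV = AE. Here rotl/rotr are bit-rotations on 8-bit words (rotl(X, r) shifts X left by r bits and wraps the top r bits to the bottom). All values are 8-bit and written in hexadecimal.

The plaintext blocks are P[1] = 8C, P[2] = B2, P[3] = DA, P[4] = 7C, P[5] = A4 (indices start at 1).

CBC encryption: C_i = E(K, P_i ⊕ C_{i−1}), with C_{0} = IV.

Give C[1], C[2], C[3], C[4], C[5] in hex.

C[1]: P[1] ⊕ AE = 22; E(K, 22) = CB.
C[2]: P[2] ⊕ CB = 79; E(K, 79) = 7E.
C[3]: P[3] ⊕ 7E = A4; E(K, A4) = A3.
C[4]: P[4] ⊕ A3 = DF; E(K, DF) = 14.
C[5]: P[5] ⊕ 14 = B0; E(K, B0) = E2.

C[1] = CB, C[2] = 7E, C[3] = A3, C[4] = 14, C[5] = E2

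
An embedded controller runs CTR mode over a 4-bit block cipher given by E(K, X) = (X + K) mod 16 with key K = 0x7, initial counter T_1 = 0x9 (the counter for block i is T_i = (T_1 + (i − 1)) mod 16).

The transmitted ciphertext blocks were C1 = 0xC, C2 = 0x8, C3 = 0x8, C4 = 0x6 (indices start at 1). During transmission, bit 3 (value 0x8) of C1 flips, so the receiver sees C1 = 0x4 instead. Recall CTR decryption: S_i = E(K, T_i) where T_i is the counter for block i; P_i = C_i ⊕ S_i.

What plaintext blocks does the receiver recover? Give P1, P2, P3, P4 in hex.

Only C1 changed, to 0x4. In CTR, a change in C_i flips the same bit in P_i only; the keystream is unaffected. Decrypting the received ciphertext:
P1: T = 0x9, S = E(K, T) = 0x0; 0x4 ⊕ 0x0 = 0x4.
P2: T = 0xA, S = E(K, T) = 0x1; 0x8 ⊕ 0x1 = 0x9.
P3: T = 0xB, S = E(K, T) = 0x2; 0x8 ⊕ 0x2 = 0xA.
P4: T = 0xC, S = E(K, T) = 0x3; 0x6 ⊕ 0x3 = 0x5.
Blocks that differ from the original plaintext: P1.

P1 = 0x4, P2 = 0x9, P3 = 0xA, P4 = 0x5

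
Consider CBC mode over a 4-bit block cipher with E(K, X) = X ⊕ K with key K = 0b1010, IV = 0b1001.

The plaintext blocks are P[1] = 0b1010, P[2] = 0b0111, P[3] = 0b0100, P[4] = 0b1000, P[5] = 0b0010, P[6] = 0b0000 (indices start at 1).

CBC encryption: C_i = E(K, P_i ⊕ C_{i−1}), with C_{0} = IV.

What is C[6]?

C[1]: P[1] ⊕ 0b1001 = 0b0011; E(K, 0b0011) = 0b1001.
C[2]: P[2] ⊕ 0b1001 = 0b1110; E(K, 0b1110) = 0b0100.
C[3]: P[3] ⊕ 0b0100 = 0b0000; E(K, 0b0000) = 0b1010.
C[4]: P[4] ⊕ 0b1010 = 0b0010; E(K, 0b0010) = 0b1000.
C[5]: P[5] ⊕ 0b1000 = 0b1010; E(K, 0b1010) = 0b0000.
C[6]: P[6] ⊕ 0b0000 = 0b0000; E(K, 0b0000) = 0b1010.

C[6] = 0b1010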